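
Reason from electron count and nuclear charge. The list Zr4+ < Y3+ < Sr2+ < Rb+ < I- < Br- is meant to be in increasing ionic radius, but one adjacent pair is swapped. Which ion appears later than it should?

Br-

Check each adjacent pair. I- and Br- are reversed: same group and charge — period 4 sits above period 5, so Br- is smaller. No other neighbouring pair contradicts the periodic trends, so Br- is the ion listed too late.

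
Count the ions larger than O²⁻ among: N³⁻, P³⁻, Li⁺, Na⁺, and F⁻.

Electron counts and nuclear charges: Li⁺: 2 e⁻, Z=3, Na⁺: 10 e⁻, Z=11, F⁻: 10 e⁻, Z=9, O²⁻: 10 e⁻, Z=8, N³⁻: 10 e⁻, Z=7, P³⁻: 18 e⁻, Z=15. Li⁺ < Na⁺ (same group, 1 shell fewer); Na⁺ < F⁻ (both 10 e⁻, Z=11>9); F⁻ < O²⁻ (isoelectronic, higher Z=9 is smaller); O²⁻ < N³⁻ (both 10 e⁻, Z=8>7); N³⁻ < P³⁻ (same group, 1 shell fewer).
Overall: Li⁺ < Na⁺ < F⁻ < O²⁻ < N³⁻ < P³⁻. O²⁻ has 3 below it and 2 above. Count: 2.

2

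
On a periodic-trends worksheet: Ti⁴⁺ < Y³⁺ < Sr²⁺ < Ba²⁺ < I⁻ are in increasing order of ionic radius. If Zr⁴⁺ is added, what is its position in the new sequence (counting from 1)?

2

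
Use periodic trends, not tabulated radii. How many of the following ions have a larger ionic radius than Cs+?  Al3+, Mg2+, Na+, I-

1

First list Z and electron count for each: Al3+: 10 e⁻, Z=13, Mg2+: 10 e⁻, Z=12, Na+: 10 e⁻, Z=11, Cs+: 54 e⁻, Z=55, I-: 54 e⁻, Z=53. Al3+ < Mg2+ (both 10 e⁻, Z=13>12); Mg2+ < Na+ (both 10 e⁻, Z=12>11); Na+ < Cs+ (same group, period 3 vs 6); Cs+ < I- (both 54 e⁻, Z=55>53).
Placing each against Cs+: smaller — Al3+, Mg2+, Na+; larger — I-. So 1 is larger.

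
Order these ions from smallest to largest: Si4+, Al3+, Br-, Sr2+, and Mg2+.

Electron counts and nuclear charges: Si4+ (Z=14, 10 e⁻), Al3+ (Z=13, 10 e⁻), Mg2+ (Z=12, 10 e⁻), Sr2+ (Z=38, 36 e⁻), Br- (Z=35, 36 e⁻). Si4+ < Al3+ (both 10 e⁻, Z=14>13); Al3+ < Mg2+ (isoelectronic, higher Z=13 is smaller); Mg2+ < Sr2+ (same group, period 3 vs 5); Sr2+ < Br- (isoelectronic, higher Z=38 is smaller).

Si4+ < Al3+ < Mg2+ < Sr2+ < Br-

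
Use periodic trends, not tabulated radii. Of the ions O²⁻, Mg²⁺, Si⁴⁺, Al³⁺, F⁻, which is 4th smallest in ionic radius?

F⁻

These species are isoelectronic with 10 electrons. The only difference is the number of protons: Si⁴⁺ (Z=14), Al³⁺ (Z=13), Mg²⁺ (Z=12), F⁻ (Z=9), O²⁻ (Z=8). The strongest nuclear pull (Si⁴⁺) gives the smallest ion.
So the order is Si⁴⁺ < Al³⁺ < Mg²⁺ < F⁻ < O²⁻; the 4th-smallest ion is F⁻.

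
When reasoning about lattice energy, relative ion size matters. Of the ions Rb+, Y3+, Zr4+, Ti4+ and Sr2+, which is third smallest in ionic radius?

Electron counts and nuclear charges: Ti4+ has 18 e⁻ (Z=22), Zr4+ has 36 e⁻ (Z=40), Y3+ has 36 e⁻ (Z=39), Sr2+ has 36 e⁻ (Z=38), Rb+ has 36 e⁻ (Z=37). Ti4+ < Zr4+ (same group, period 4 vs 5); Zr4+ < Y3+ (both 36 e⁻, Z=40>39); Y3+ < Sr2+ (both 36 e⁻, Z=39>38); Sr2+ < Rb+ (isoelectronic, higher Z=38 is smaller).
Full ascending order: Ti4+ < Zr4+ < Y3+ < Sr2+ < Rb+. Counting from the smallest, position 3 is Y3+.

Y3+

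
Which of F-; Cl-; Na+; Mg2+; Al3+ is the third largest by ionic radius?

Na+

Tabulating Z and e⁻: Al3+ (Z=13, 10 e⁻), Mg2+ (Z=12, 10 e⁻), Na+ (Z=11, 10 e⁻), F- (Z=9, 10 e⁻), Cl- (Z=17, 18 e⁻). Al3+ < Mg2+ (isoelectronic, higher Z=13 is smaller); Mg2+ < Na+ (both 10 e⁻, Z=12>11); Na+ < F- (isoelectronic, higher Z=11 is smaller); F- < Cl- (same group, 1 shell fewer).
Full ascending order: Al3+ < Mg2+ < Na+ < F- < Cl-. Counting from the largest, position 3 is Na+.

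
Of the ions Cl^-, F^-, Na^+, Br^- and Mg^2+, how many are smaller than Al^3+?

First list Z and electron count for each: Al^3+ (Z=13, 10 e⁻), Mg^2+ (Z=12, 10 e⁻), Na^+ (Z=11, 10 e⁻), F^- (Z=9, 10 e⁻), Cl^- (Z=17, 18 e⁻), Br^- (Z=35, 36 e⁻). Al^3+ < Mg^2+ (both 10 e⁻, Z=13>12); Mg^2+ < Na^+ (isoelectronic, higher Z=12 is smaller); Na^+ < F^- (both 10 e⁻, Z=11>9); F^- < Cl^- (same group, period 2 vs 3); Cl^- < Br^- (same group, 1 shell fewer).
Relative to Al^3+, the ions that are smaller are none. That's 0.

0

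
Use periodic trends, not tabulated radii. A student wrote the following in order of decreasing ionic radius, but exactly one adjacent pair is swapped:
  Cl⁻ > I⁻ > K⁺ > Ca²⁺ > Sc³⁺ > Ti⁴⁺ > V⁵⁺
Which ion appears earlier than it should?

Scanning neighbour by neighbour, only Cl⁻/I⁻ violates a trend: same group and charge — period 3 sits above period 5, so Cl⁻ is smaller. That makes Cl⁻ the one sitting a position early relative to where it belongs.

Cl⁻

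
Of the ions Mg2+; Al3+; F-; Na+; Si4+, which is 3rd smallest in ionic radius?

Mg2+

Isoelectronic series (10 e⁻ each). Size is set by nuclear charge: more protons means a smaller ion. Si4+ (Z=14), Al3+ (Z=13), Mg2+ (Z=12), Na+ (Z=11), F- (Z=9).
Ordering: Si4+ < Al3+ < Mg2+ < Na+ < F-. The 3rd smallest is Mg2+.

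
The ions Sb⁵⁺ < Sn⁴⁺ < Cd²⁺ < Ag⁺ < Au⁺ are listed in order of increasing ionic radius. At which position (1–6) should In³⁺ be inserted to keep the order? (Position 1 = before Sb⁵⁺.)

Tabulating Z and e⁻: Sb⁵⁺ has 46 e⁻ (Z=51), Sn⁴⁺ has 46 e⁻ (Z=50), In³⁺ has 46 e⁻ (Z=49), Cd²⁺ has 46 e⁻ (Z=48), Ag⁺ has 46 e⁻ (Z=47), Au⁺ has 78 e⁻ (Z=79). Sb⁵⁺ < Sn⁴⁺ (isoelectronic, higher Z=51 is smaller); Sn⁴⁺ < In³⁺ (both 46 e⁻, Z=50>49); In³⁺ < Cd²⁺ (isoelectronic, higher Z=49 is smaller); Cd²⁺ < Ag⁺ (isoelectronic, higher Z=48 is smaller); Ag⁺ < Au⁺ (same group, 1 shell fewer).
Merged order: Sb⁵⁺ < Sn⁴⁺ < In³⁺ < Cd²⁺ < Ag⁺ < Au⁺ — In³⁺ is number 3.

3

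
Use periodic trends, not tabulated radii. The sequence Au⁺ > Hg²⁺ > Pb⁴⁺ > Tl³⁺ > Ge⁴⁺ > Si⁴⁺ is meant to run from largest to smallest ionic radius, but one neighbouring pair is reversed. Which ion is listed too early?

The pair Pb⁴⁺, Tl³⁺ is the wrong way round — they are isoelectronic (78 e⁻) and Pb has more protons than Tl (82 vs 81), making Pb⁴⁺ smaller. All other adjacent pairs agree with periodic trends, so Pb⁴⁺ is the misplaced ion.

Pb⁴⁺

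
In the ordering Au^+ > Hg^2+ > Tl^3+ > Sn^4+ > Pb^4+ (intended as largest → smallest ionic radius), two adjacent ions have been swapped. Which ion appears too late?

Pb^4+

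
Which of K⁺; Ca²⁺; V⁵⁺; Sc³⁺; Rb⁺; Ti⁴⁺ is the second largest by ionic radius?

Work out protons and electrons: V⁵⁺: 18 e⁻, Z=23, Ti⁴⁺: 18 e⁻, Z=22, Sc³⁺: 18 e⁻, Z=21, Ca²⁺: 18 e⁻, Z=20, K⁺: 18 e⁻, Z=19, Rb⁺: 36 e⁻, Z=37. V⁵⁺ < Ti⁴⁺ (isoelectronic, higher Z=23 is smaller); Ti⁴⁺ < Sc³⁺ (isoelectronic, higher Z=22 is smaller); Sc³⁺ < Ca²⁺ (isoelectronic, higher Z=21 is smaller); Ca²⁺ < K⁺ (both 18 e⁻, Z=20>19); K⁺ < Rb⁺ (same group, period 4 vs 5).
So the order is V⁵⁺ < Ti⁴⁺ < Sc³⁺ < Ca²⁺ < K⁺ < Rb⁺; the 2nd-largest ion is K⁺.

K⁺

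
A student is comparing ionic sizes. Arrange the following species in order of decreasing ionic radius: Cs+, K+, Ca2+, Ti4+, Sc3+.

Cs+ > K+ > Ca2+ > Sc3+ > Ti4+

First list Z and electron count for each: Ti4+ has 18 e⁻ (Z=22), Sc3+ has 18 e⁻ (Z=21), Ca2+ has 18 e⁻ (Z=20), K+ has 18 e⁻ (Z=19), Cs+ has 54 e⁻ (Z=55). Ti4+ < Sc3+ (isoelectronic, higher Z=22 is smaller); Sc3+ < Ca2+ (isoelectronic, higher Z=21 is smaller); Ca2+ < K+ (both 18 e⁻, Z=20>19); K+ < Cs+ (same group, 2 shells fewer).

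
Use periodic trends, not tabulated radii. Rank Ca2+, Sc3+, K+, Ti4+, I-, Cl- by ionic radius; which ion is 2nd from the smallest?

Sc3+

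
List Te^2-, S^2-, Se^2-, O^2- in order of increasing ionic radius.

O^2- < S^2- < Se^2- < Te^2-

All are in the same group with charge -2. Radius grows down the group as n (the outermost shell) increases.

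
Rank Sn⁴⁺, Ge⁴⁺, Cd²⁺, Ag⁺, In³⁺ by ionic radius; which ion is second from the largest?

Tabulating Z and e⁻: Ge⁴⁺ (Z=32, 28 e⁻), Sn⁴⁺ (Z=50, 46 e⁻), In³⁺ (Z=49, 46 e⁻), Cd²⁺ (Z=48, 46 e⁻), Ag⁺ (Z=47, 46 e⁻). Ge⁴⁺ < Sn⁴⁺ (same group, period 4 vs 5); Sn⁴⁺ < In³⁺ (isoelectronic, higher Z=50 is smaller); In³⁺ < Cd²⁺ (isoelectronic, higher Z=49 is smaller); Cd²⁺ < Ag⁺ (both 46 e⁻, Z=48>47).
So the order is Ge⁴⁺ < Sn⁴⁺ < In³⁺ < Cd²⁺ < Ag⁺; the 2nd-largest ion is Cd²⁺.

Cd²⁺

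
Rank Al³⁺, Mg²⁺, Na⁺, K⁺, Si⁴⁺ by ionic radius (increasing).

Si⁴⁺ < Al³⁺ < Mg²⁺ < Na⁺ < K⁺

First list Z and electron count for each: Si⁴⁺ (Z=14, 10 e⁻), Al³⁺ (Z=13, 10 e⁻), Mg²⁺ (Z=12, 10 e⁻), Na⁺ (Z=11, 10 e⁻), K⁺ (Z=19, 18 e⁻). Si⁴⁺ < Al³⁺ (isoelectronic, higher Z=14 is smaller); Al³⁺ < Mg²⁺ (both 10 e⁻, Z=13>12); Mg²⁺ < Na⁺ (isoelectronic, higher Z=12 is smaller); Na⁺ < K⁺ (same group, 1 shell fewer).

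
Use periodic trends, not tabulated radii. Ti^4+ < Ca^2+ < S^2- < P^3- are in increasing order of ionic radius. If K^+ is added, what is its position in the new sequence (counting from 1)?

3

Each ion has 18 electrons. The ranking follows nuclear charge in reverse — greater Z gives a smaller radius. Ti^4+ (Z=22), Ca^2+ (Z=20), K^+ (Z=19), S^2- (Z=16), P^3- (Z=15).
With K^+ included the full order is Ti^4+ < Ca^2+ < K^+ < S^2- < P^3-, so it takes position 3.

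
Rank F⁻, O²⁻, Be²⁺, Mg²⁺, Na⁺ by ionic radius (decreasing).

Tabulating Z and e⁻: Be²⁺ (Z=4, 2 e⁻), Mg²⁺ (Z=12, 10 e⁻), Na⁺ (Z=11, 10 e⁻), F⁻ (Z=9, 10 e⁻), O²⁻ (Z=8, 10 e⁻). Be²⁺ < Mg²⁺ (same group, 1 shell fewer); Mg²⁺ < Na⁺ (isoelectronic, higher Z=12 is smaller); Na⁺ < F⁻ (isoelectronic, higher Z=11 is smaller); F⁻ < O²⁻ (isoelectronic, higher Z=9 is smaller).

O²⁻ > F⁻ > Na⁺ > Mg²⁺ > Be²⁺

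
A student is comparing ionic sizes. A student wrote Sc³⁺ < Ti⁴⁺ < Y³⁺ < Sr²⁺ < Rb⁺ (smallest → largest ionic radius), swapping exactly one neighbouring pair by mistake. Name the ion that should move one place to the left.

Ti⁴⁺

Check each adjacent pair. Sc³⁺ and Ti⁴⁺ are reversed: both have 18 electrons but Z(Ti)=22 > Z(Sc)=21, so Ti⁴⁺ should be the smaller of the two. No other neighbouring pair contradicts the periodic trends, so Ti⁴⁺ is the ion listed too late.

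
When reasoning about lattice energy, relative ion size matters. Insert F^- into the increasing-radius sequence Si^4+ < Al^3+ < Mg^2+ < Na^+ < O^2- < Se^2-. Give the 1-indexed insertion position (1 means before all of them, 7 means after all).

5

Work out protons and electrons: Si^4+: 10 e⁻, Z=14, Al^3+: 10 e⁻, Z=13, Mg^2+: 10 e⁻, Z=12, Na^+: 10 e⁻, Z=11, F^-: 10 e⁻, Z=9, O^2-: 10 e⁻, Z=8, Se^2-: 36 e⁻, Z=34. Si^4+ < Al^3+ (isoelectronic, higher Z=14 is smaller); Al^3+ < Mg^2+ (both 10 e⁻, Z=13>12); Mg^2+ < Na^+ (both 10 e⁻, Z=12>11); Na^+ < F^- (isoelectronic, higher Z=11 is smaller); F^- < O^2- (both 10 e⁻, Z=9>8); O^2- < Se^2- (same group, period 2 vs 4).
With F^- included the full order is Si^4+ < Al^3+ < Mg^2+ < Na^+ < F^- < O^2- < Se^2-, so it takes position 5.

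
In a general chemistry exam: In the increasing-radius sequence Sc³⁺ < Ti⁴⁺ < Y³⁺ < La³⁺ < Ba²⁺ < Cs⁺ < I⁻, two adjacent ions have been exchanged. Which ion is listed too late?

Ti⁴⁺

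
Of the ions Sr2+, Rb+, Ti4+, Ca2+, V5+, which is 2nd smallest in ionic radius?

Ti4+

Tabulating Z and e⁻: V5+ has 18 e⁻ (Z=23), Ti4+ has 18 e⁻ (Z=22), Ca2+ has 18 e⁻ (Z=20), Sr2+ has 36 e⁻ (Z=38), Rb+ has 36 e⁻ (Z=37). V5+ < Ti4+ (both 18 e⁻, Z=23>22); Ti4+ < Ca2+ (both 18 e⁻, Z=22>20); Ca2+ < Sr2+ (same group, 1 shell fewer); Sr2+ < Rb+ (isoelectronic, higher Z=38 is smaller).
Full ascending order: V5+ < Ti4+ < Ca2+ < Sr2+ < Rb+. Counting from the smallest, position 2 is Ti4+.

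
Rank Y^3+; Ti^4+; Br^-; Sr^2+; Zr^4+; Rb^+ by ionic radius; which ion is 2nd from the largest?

Work out protons and electrons: Ti^4+ has 18 e⁻ (Z=22), Zr^4+ has 36 e⁻ (Z=40), Y^3+ has 36 e⁻ (Z=39), Sr^2+ has 36 e⁻ (Z=38), Rb^+ has 36 e⁻ (Z=37), Br^- has 36 e⁻ (Z=35). Ti^4+ < Zr^4+ (same group, 1 shell fewer); Zr^4+ < Y^3+ (isoelectronic, higher Z=40 is smaller); Y^3+ < Sr^2+ (both 36 e⁻, Z=39>38); Sr^2+ < Rb^+ (both 36 e⁻, Z=38>37); Rb^+ < Br^- (isoelectronic, higher Z=37 is smaller).
That gives Ti^4+ < Zr^4+ < Y^3+ < Sr^2+ < Rb^+ < Br^-. From the largest end, number 2 is Rb^+.

Rb^+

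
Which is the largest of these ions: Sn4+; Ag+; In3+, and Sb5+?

Ag+

Each ion has 46 electrons. The ranking follows nuclear charge in reverse — greater Z gives a smaller radius. Sb5+ (Z=51), Sn4+ (Z=50), In3+ (Z=49), Ag+ (Z=47).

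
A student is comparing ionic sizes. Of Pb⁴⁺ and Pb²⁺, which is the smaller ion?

Pb⁴⁺

For a single element, ionic radius drops as positive charge rises — Pb⁴⁺ < Pb²⁺.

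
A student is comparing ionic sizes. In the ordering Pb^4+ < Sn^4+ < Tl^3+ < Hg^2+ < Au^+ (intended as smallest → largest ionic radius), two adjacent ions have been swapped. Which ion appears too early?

Pb^4+

Scanning neighbour by neighbour, only Pb^4+/Sn^4+ violates a trend: both in group 14 with the same charge; Sn^4+ (period 5) has the smaller radius. That makes Pb^4+ the one sitting a position early relative to where it belongs.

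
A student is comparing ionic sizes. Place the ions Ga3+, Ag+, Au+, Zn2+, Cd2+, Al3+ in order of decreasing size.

Al3+ has 10 e⁻ (Z=13), Ga3+ has 28 e⁻ (Z=31), Zn2+ has 28 e⁻ (Z=30), Cd2+ has 46 e⁻ (Z=48), Ag+ has 46 e⁻ (Z=47), Au+ has 78 e⁻ (Z=79). Al3+ < Ga3+ (same group, 1 shell fewer); Ga3+ < Zn2+ (both 28 e⁻, Z=31>30); Zn2+ < Cd2+ (same group, 1 shell fewer); Cd2+ < Ag+ (isoelectronic, higher Z=48 is smaller); Ag+ < Au+ (same group, period 5 vs 6).

Au+ > Ag+ > Cd2+ > Zn2+ > Ga3+ > Al3+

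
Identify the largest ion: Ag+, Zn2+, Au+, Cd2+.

Electron counts and nuclear charges: Zn2+: 28 e⁻, Z=30, Cd2+: 46 e⁻, Z=48, Ag+: 46 e⁻, Z=47, Au+: 78 e⁻, Z=79. Zn2+ < Cd2+ (same group, 1 shell fewer); Cd2+ < Ag+ (both 46 e⁻, Z=48>47); Ag+ < Au+ (same group, period 5 vs 6).

Au+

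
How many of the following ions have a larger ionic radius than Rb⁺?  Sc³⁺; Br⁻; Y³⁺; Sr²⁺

1

Electron counts and nuclear charges: Sc³⁺: 18 e⁻, Z=21, Y³⁺: 36 e⁻, Z=39, Sr²⁺: 36 e⁻, Z=38, Rb⁺: 36 e⁻, Z=37, Br⁻: 36 e⁻, Z=35. Sc³⁺ < Y³⁺ (same group, period 4 vs 5); Y³⁺ < Sr²⁺ (both 36 e⁻, Z=39>38); Sr²⁺ < Rb⁺ (both 36 e⁻, Z=38>37); Rb⁺ < Br⁻ (both 36 e⁻, Z=37>35).
Relative to Rb⁺, the ions that are larger are Br⁻. That's 1.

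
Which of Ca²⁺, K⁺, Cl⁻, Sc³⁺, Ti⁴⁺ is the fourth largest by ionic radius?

Sc³⁺

Each ion has 18 electrons. The ranking follows nuclear charge in reverse — greater Z gives a smaller radius. Ti⁴⁺ (Z=22), Sc³⁺ (Z=21), Ca²⁺ (Z=20), K⁺ (Z=19), Cl⁻ (Z=17).
Ordering: Ti⁴⁺ < Sc³⁺ < Ca²⁺ < K⁺ < Cl⁻. The fourth largest is Sc³⁺.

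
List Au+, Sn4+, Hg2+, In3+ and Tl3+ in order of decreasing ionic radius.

Au+ > Hg2+ > Tl3+ > In3+ > Sn4+

Tabulating Z and e⁻: Sn4+: 46 e⁻, Z=50, In3+: 46 e⁻, Z=49, Tl3+: 78 e⁻, Z=81, Hg2+: 78 e⁻, Z=80, Au+: 78 e⁻, Z=79. Sn4+ < In3+ (isoelectronic, higher Z=50 is smaller); In3+ < Tl3+ (same group, 1 shell fewer); Tl3+ < Hg2+ (both 78 e⁻, Z=81>80); Hg2+ < Au+ (both 78 e⁻, Z=80>79).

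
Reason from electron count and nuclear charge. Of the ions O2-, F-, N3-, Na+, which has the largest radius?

N3-

All of these have 10 electrons (isoelectronic). With the same electron cloud, the ion with the most protons pulls it in tightest. Nuclear charges: Na+ (Z=11), F- (Z=9), O2- (Z=8), N3- (Z=7). Highest Z is smallest.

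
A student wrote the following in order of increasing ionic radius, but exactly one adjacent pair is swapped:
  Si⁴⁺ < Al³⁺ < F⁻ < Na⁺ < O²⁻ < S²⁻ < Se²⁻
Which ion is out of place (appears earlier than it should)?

F⁻

Compare adjacent ions: Na⁺ and F⁻ share 10 electrons; the higher nuclear charge on Na (Z=11) contracts it more, so Na⁺ < F⁻ — yet in this increasing list F⁻ sits before Na⁺. Nothing else is reversed, so F⁻ should move one place to the right.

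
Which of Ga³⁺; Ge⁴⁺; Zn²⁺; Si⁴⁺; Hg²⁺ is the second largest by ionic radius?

Electron counts and nuclear charges: Si⁴⁺ has 10 e⁻ (Z=14), Ge⁴⁺ has 28 e⁻ (Z=32), Ga³⁺ has 28 e⁻ (Z=31), Zn²⁺ has 28 e⁻ (Z=30), Hg²⁺ has 78 e⁻ (Z=80). Si⁴⁺ < Ge⁴⁺ (same group, 1 shell fewer); Ge⁴⁺ < Ga³⁺ (both 28 e⁻, Z=32>31); Ga³⁺ < Zn²⁺ (both 28 e⁻, Z=31>30); Zn²⁺ < Hg²⁺ (same group, period 4 vs 6).
That gives Si⁴⁺ < Ge⁴⁺ < Ga³⁺ < Zn²⁺ < Hg²⁺. From the largest end, number 2 is Zn²⁺.

Zn²⁺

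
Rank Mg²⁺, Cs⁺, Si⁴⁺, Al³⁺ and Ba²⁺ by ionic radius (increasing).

First list Z and electron count for each: Si⁴⁺ has 10 e⁻ (Z=14), Al³⁺ has 10 e⁻ (Z=13), Mg²⁺ has 10 e⁻ (Z=12), Ba²⁺ has 54 e⁻ (Z=56), Cs⁺ has 54 e⁻ (Z=55). Si⁴⁺ < Al³⁺ (isoelectronic, higher Z=14 is smaller); Al³⁺ < Mg²⁺ (both 10 e⁻, Z=13>12); Mg²⁺ < Ba²⁺ (same group, period 3 vs 6); Ba²⁺ < Cs⁺ (isoelectronic, higher Z=56 is smaller).

Si⁴⁺ < Al³⁺ < Mg²⁺ < Ba²⁺ < Cs⁺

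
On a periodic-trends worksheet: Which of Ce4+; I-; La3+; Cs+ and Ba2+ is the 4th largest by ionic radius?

La3+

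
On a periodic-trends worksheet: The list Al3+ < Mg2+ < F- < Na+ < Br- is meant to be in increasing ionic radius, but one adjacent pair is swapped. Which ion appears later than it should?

Check each adjacent pair. F- and Na+ are reversed: they are isoelectronic (10 e⁻) and Na has more protons than F (11 vs 9), making Na+ smaller. No other neighbouring pair contradicts the periodic trends, so Na+ is the ion listed too late.

Na+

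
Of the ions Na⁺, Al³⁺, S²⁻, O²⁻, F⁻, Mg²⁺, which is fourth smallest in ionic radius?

Electron counts and nuclear charges: Al³⁺: 10 e⁻, Z=13, Mg²⁺: 10 e⁻, Z=12, Na⁺: 10 e⁻, Z=11, F⁻: 10 e⁻, Z=9, O²⁻: 10 e⁻, Z=8, S²⁻: 18 e⁻, Z=16. Al³⁺ < Mg²⁺ (both 10 e⁻, Z=13>12); Mg²⁺ < Na⁺ (isoelectronic, higher Z=12 is smaller); Na⁺ < F⁻ (isoelectronic, higher Z=11 is smaller); F⁻ < O²⁻ (isoelectronic, higher Z=9 is smaller); O²⁻ < S²⁻ (same group, 1 shell fewer).
So the order is Al³⁺ < Mg²⁺ < Na⁺ < F⁻ < O²⁻ < S²⁻; the 4th-smallest ion is F⁻.

F⁻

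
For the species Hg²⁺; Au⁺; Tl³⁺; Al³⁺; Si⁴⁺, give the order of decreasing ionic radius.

Au⁺ > Hg²⁺ > Tl³⁺ > Al³⁺ > Si⁴⁺

Work out protons and electrons: Si⁴⁺ has 10 e⁻ (Z=14), Al³⁺ has 10 e⁻ (Z=13), Tl³⁺ has 78 e⁻ (Z=81), Hg²⁺ has 78 e⁻ (Z=80), Au⁺ has 78 e⁻ (Z=79). Si⁴⁺ < Al³⁺ (both 10 e⁻, Z=14>13); Al³⁺ < Tl³⁺ (same group, period 3 vs 6); Tl³⁺ < Hg²⁺ (isoelectronic, higher Z=81 is smaller); Hg²⁺ < Au⁺ (isoelectronic, higher Z=80 is smaller).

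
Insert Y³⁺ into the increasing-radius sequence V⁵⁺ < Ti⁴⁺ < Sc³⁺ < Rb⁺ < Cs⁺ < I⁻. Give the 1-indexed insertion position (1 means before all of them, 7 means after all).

4

Tabulating Z and e⁻: V⁵⁺ has 18 e⁻ (Z=23), Ti⁴⁺ has 18 e⁻ (Z=22), Sc³⁺ has 18 e⁻ (Z=21), Y³⁺ has 36 e⁻ (Z=39), Rb⁺ has 36 e⁻ (Z=37), Cs⁺ has 54 e⁻ (Z=55), I⁻ has 54 e⁻ (Z=53). V⁵⁺ < Ti⁴⁺ (isoelectronic, higher Z=23 is smaller); Ti⁴⁺ < Sc³⁺ (both 18 e⁻, Z=22>21); Sc³⁺ < Y³⁺ (same group, 1 shell fewer); Y³⁺ < Rb⁺ (both 36 e⁻, Z=39>37); Rb⁺ < Cs⁺ (same group, period 5 vs 6); Cs⁺ < I⁻ (both 54 e⁻, Z=55>53).
Putting Y³⁺ in gives V⁵⁺ < Ti⁴⁺ < Sc³⁺ < Y³⁺ < Rb⁺ < Cs⁺ < I⁻; it lands at slot 4.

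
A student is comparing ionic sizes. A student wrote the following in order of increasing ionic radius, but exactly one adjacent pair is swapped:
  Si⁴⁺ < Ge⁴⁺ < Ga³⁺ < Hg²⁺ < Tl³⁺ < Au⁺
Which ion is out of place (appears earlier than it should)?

Hg²⁺

Check each adjacent pair. Hg²⁺ and Tl³⁺ are reversed: both have 78 electrons but Z(Tl)=81 > Z(Hg)=80, so Tl³⁺ should be the smaller of the two. No other neighbouring pair contradicts the periodic trends, so Hg²⁺ is the ion listed too early.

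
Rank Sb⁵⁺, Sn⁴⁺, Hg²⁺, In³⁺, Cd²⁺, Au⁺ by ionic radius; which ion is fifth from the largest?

Electron counts and nuclear charges: Sb⁵⁺: 46 e⁻, Z=51, Sn⁴⁺: 46 e⁻, Z=50, In³⁺: 46 e⁻, Z=49, Cd²⁺: 46 e⁻, Z=48, Hg²⁺: 78 e⁻, Z=80, Au⁺: 78 e⁻, Z=79. Sb⁵⁺ < Sn⁴⁺ (isoelectronic, higher Z=51 is smaller); Sn⁴⁺ < In³⁺ (both 46 e⁻, Z=50>49); In³⁺ < Cd²⁺ (both 46 e⁻, Z=49>48); Cd²⁺ < Hg²⁺ (same group, 1 shell fewer); Hg²⁺ < Au⁺ (both 78 e⁻, Z=80>79).
That gives Sb⁵⁺ < Sn⁴⁺ < In³⁺ < Cd²⁺ < Hg²⁺ < Au⁺. From the largest end, number 5 is Sn⁴⁺.

Sn⁴⁺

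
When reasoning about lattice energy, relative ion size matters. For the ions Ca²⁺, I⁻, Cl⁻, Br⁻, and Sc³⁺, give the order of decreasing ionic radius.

First list Z and electron count for each: Sc³⁺ (Z=21, 18 e⁻), Ca²⁺ (Z=20, 18 e⁻), Cl⁻ (Z=17, 18 e⁻), Br⁻ (Z=35, 36 e⁻), I⁻ (Z=53, 54 e⁻). Sc³⁺ < Ca²⁺ (isoelectronic, higher Z=21 is smaller); Ca²⁺ < Cl⁻ (both 18 e⁻, Z=20>17); Cl⁻ < Br⁻ (same group, period 3 vs 4); Br⁻ < I⁻ (same group, period 4 vs 5).

I⁻ > Br⁻ > Cl⁻ > Ca²⁺ > Sc³⁺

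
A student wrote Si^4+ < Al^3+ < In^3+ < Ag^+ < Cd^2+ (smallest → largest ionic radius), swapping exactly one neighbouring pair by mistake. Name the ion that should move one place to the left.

Cd^2+

Scanning neighbour by neighbour, only Ag^+/Cd^2+ violates a trend: both have 46 electrons but Z(Cd)=48 > Z(Ag)=47, so Cd^2+ should be the smaller of the two. That makes Cd^2+ the one sitting a position late relative to where it belongs.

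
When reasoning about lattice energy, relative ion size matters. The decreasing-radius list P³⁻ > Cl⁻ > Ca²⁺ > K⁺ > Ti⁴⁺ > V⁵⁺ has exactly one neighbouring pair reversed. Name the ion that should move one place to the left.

Check each adjacent pair. Ca²⁺ and K⁺ are reversed: they are isoelectronic (18 e⁻) and Ca has more protons than K (20 vs 19), making Ca²⁺ smaller. No other neighbouring pair contradicts the periodic trends, so K⁺ is the ion listed too late.

K⁺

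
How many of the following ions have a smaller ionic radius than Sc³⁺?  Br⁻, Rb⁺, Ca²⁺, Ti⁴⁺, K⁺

1

Tabulating Z and e⁻: Ti⁴⁺ (Z=22, 18 e⁻), Sc³⁺ (Z=21, 18 e⁻), Ca²⁺ (Z=20, 18 e⁻), K⁺ (Z=19, 18 e⁻), Rb⁺ (Z=37, 36 e⁻), Br⁻ (Z=35, 36 e⁻). Ti⁴⁺ < Sc³⁺ (both 18 e⁻, Z=22>21); Sc³⁺ < Ca²⁺ (both 18 e⁻, Z=21>20); Ca²⁺ < K⁺ (isoelectronic, higher Z=20 is smaller); K⁺ < Rb⁺ (same group, period 4 vs 5); Rb⁺ < Br⁻ (isoelectronic, higher Z=37 is smaller).
Relative to Sc³⁺, the ions that are smaller are Ti⁴⁺. That's 1.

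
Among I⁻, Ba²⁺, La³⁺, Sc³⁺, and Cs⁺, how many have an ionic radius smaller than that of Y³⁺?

Work out protons and electrons: Sc³⁺ (Z=21, 18 e⁻), Y³⁺ (Z=39, 36 e⁻), La³⁺ (Z=57, 54 e⁻), Ba²⁺ (Z=56, 54 e⁻), Cs⁺ (Z=55, 54 e⁻), I⁻ (Z=53, 54 e⁻). Sc³⁺ < Y³⁺ (same group, 1 shell fewer); Y³⁺ < La³⁺ (same group, 1 shell fewer); La³⁺ < Ba²⁺ (isoelectronic, higher Z=57 is smaller); Ba²⁺ < Cs⁺ (both 54 e⁻, Z=56>55); Cs⁺ < I⁻ (both 54 e⁻, Z=55>53).
Overall: Sc³⁺ < Y³⁺ < La³⁺ < Ba²⁺ < Cs⁺ < I⁻. Y³⁺ has 1 below it and 4 above. That's 1.

1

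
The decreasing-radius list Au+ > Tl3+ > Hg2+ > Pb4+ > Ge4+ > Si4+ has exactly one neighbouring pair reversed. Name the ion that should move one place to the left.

Scanning neighbour by neighbour, only Tl3+/Hg2+ violates a trend: Tl3+ and Hg2+ share 78 electrons; the higher nuclear charge on Tl (Z=81) contracts it more, so Tl3+ < Hg2+. That makes Hg2+ the one sitting a position late relative to where it belongs.

Hg2+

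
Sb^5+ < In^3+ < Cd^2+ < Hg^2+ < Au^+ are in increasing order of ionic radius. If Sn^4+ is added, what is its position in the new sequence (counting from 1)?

Electron counts and nuclear charges: Sb^5+: 46 e⁻, Z=51, Sn^4+: 46 e⁻, Z=50, In^3+: 46 e⁻, Z=49, Cd^2+: 46 e⁻, Z=48, Hg^2+: 78 e⁻, Z=80, Au^+: 78 e⁻, Z=79. Sb^5+ < Sn^4+ (both 46 e⁻, Z=51>50); Sn^4+ < In^3+ (both 46 e⁻, Z=50>49); In^3+ < Cd^2+ (isoelectronic, higher Z=49 is smaller); Cd^2+ < Hg^2+ (same group, 1 shell fewer); Hg^2+ < Au^+ (isoelectronic, higher Z=80 is smaller).
The complete sequence is Sb^5+ < Sn^4+ < In^3+ < Cd^2+ < Hg^2+ < Au^+. Sn^4+ sits at position 2.

2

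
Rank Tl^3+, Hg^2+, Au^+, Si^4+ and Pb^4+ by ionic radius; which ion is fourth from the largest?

Work out protons and electrons: Si^4+ (Z=14, 10 e⁻), Pb^4+ (Z=82, 78 e⁻), Tl^3+ (Z=81, 78 e⁻), Hg^2+ (Z=80, 78 e⁻), Au^+ (Z=79, 78 e⁻). Si^4+ < Pb^4+ (same group, 3 shells fewer); Pb^4+ < Tl^3+ (isoelectronic, higher Z=82 is smaller); Tl^3+ < Hg^2+ (isoelectronic, higher Z=81 is smaller); Hg^2+ < Au^+ (isoelectronic, higher Z=80 is smaller).
That gives Si^4+ < Pb^4+ < Tl^3+ < Hg^2+ < Au^+. From the largest end, number 4 is Pb^4+.

Pb^4+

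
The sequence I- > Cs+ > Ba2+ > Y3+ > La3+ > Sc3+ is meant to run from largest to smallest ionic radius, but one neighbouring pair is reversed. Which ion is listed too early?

Compare adjacent ions: both in group 3 with the same charge; Y3+ (period 5) has the smaller radius — yet in this decreasing list Y3+ sits before La3+. Nothing else is reversed, so Y3+ should move one place to the right.

Y3+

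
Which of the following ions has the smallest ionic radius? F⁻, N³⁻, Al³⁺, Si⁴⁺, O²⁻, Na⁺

Si⁴⁺

Each ion has 10 electrons. The ranking follows nuclear charge in reverse — greater Z gives a smaller radius. Si⁴⁺ (Z=14), Al³⁺ (Z=13), Na⁺ (Z=11), F⁻ (Z=9), O²⁻ (Z=8), N³⁻ (Z=7).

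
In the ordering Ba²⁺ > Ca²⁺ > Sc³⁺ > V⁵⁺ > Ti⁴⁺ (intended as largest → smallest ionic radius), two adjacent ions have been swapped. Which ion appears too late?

Scanning neighbour by neighbour, only V⁵⁺/Ti⁴⁺ violates a trend: V⁵⁺ and Ti⁴⁺ share 18 electrons; the higher nuclear charge on V (Z=23) contracts it more, so V⁵⁺ < Ti⁴⁺. That makes Ti⁴⁺ the one sitting a position late relative to where it belongs.

Ti⁴⁺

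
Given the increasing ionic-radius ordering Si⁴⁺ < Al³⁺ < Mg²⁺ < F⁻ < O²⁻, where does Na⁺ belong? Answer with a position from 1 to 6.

Isoelectronic series (10 e⁻ each). Size is set by nuclear charge: more protons means a smaller ion. Si⁴⁺ (Z=14), Al³⁺ (Z=13), Mg²⁺ (Z=12), Na⁺ (Z=11), F⁻ (Z=9), O²⁻ (Z=8).
The complete sequence is Si⁴⁺ < Al³⁺ < Mg²⁺ < Na⁺ < F⁻ < O²⁻. Na⁺ sits at position 4.

4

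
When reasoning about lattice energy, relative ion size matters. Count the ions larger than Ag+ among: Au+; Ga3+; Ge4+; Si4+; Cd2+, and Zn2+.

1

Work out protons and electrons: Si4+ (Z=14, 10 e⁻), Ge4+ (Z=32, 28 e⁻), Ga3+ (Z=31, 28 e⁻), Zn2+ (Z=30, 28 e⁻), Cd2+ (Z=48, 46 e⁻), Ag+ (Z=47, 46 e⁻), Au+ (Z=79, 78 e⁻). Si4+ < Ge4+ (same group, 1 shell fewer); Ge4+ < Ga3+ (isoelectronic, higher Z=32 is smaller); Ga3+ < Zn2+ (both 28 e⁻, Z=31>30); Zn2+ < Cd2+ (same group, 1 shell fewer); Cd2+ < Ag+ (isoelectronic, higher Z=48 is smaller); Ag+ < Au+ (same group, period 5 vs 6).
Placing each against Ag+: smaller — Si4+, Ge4+, Ga3+, Zn2+, Cd2+; larger — Au+. So 1 is larger.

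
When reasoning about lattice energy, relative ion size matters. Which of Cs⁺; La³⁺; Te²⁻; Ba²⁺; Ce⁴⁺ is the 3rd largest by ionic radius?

Ba²⁺

Each ion has 54 electrons. The ranking follows nuclear charge in reverse — greater Z gives a smaller radius. Ce⁴⁺ (Z=58), La³⁺ (Z=57), Ba²⁺ (Z=56), Cs⁺ (Z=55), Te²⁻ (Z=52).
So the order is Ce⁴⁺ < La³⁺ < Ba²⁺ < Cs⁺ < Te²⁻; the 3rd-largest ion is Ba²⁺.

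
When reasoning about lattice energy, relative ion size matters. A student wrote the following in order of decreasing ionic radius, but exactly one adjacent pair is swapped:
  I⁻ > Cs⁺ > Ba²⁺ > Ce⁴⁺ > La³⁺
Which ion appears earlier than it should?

Check each adjacent pair. Ce⁴⁺ and La³⁺ are reversed: Ce⁴⁺ and La³⁺ share 54 electrons; the higher nuclear charge on Ce (Z=58) contracts it more, so Ce⁴⁺ < La³⁺. No other neighbouring pair contradicts the periodic trends, so Ce⁴⁺ is the ion listed too early.

Ce⁴⁺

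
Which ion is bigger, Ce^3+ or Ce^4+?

Ce^3+

For a single element, ionic radius drops as positive charge rises — Ce^4+ < Ce^3+.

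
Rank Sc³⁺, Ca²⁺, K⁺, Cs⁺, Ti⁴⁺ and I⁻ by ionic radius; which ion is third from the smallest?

Work out protons and electrons: Ti⁴⁺ (Z=22, 18 e⁻), Sc³⁺ (Z=21, 18 e⁻), Ca²⁺ (Z=20, 18 e⁻), K⁺ (Z=19, 18 e⁻), Cs⁺ (Z=55, 54 e⁻), I⁻ (Z=53, 54 e⁻). Ti⁴⁺ < Sc³⁺ (both 18 e⁻, Z=22>21); Sc³⁺ < Ca²⁺ (isoelectronic, higher Z=21 is smaller); Ca²⁺ < K⁺ (isoelectronic, higher Z=20 is smaller); K⁺ < Cs⁺ (same group, 2 shells fewer); Cs⁺ < I⁻ (both 54 e⁻, Z=55>53).
Ordering: Ti⁴⁺ < Sc³⁺ < Ca²⁺ < K⁺ < Cs⁺ < I⁻. The third smallest is Ca²⁺.

Ca²⁺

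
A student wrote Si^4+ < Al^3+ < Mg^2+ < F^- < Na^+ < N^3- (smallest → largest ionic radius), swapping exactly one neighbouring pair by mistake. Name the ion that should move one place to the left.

Scanning neighbour by neighbour, only F^-/Na^+ violates a trend: both have 10 electrons but Z(Na)=11 > Z(F)=9, so Na^+ should be the smaller of the two. That makes Na^+ the one sitting a position late relative to where it belongs.

Na^+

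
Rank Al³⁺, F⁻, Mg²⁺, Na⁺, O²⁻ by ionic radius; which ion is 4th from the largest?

Each ion has 10 electrons. The ranking follows nuclear charge in reverse — greater Z gives a smaller radius. Al³⁺ (Z=13), Mg²⁺ (Z=12), Na⁺ (Z=11), F⁻ (Z=9), O²⁻ (Z=8).
So the order is Al³⁺ < Mg²⁺ < Na⁺ < F⁻ < O²⁻; the 4th-largest ion is Mg²⁺.

Mg²⁺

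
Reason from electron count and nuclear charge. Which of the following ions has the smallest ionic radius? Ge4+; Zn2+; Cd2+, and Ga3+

Electron counts and nuclear charges: Ge4+ has 28 e⁻ (Z=32), Ga3+ has 28 e⁻ (Z=31), Zn2+ has 28 e⁻ (Z=30), Cd2+ has 46 e⁻ (Z=48). Ge4+ < Ga3+ (isoelectronic, higher Z=32 is smaller); Ga3+ < Zn2+ (both 28 e⁻, Z=31>30); Zn2+ < Cd2+ (same group, period 4 vs 5).

Ge4+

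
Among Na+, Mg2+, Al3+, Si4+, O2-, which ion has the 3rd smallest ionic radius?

Mg2+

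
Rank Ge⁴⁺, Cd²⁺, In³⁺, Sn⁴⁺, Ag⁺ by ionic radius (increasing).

Ge⁴⁺ < Sn⁴⁺ < In³⁺ < Cd²⁺ < Ag⁺

First list Z and electron count for each: Ge⁴⁺ (Z=32, 28 e⁻), Sn⁴⁺ (Z=50, 46 e⁻), In³⁺ (Z=49, 46 e⁻), Cd²⁺ (Z=48, 46 e⁻), Ag⁺ (Z=47, 46 e⁻). Ge⁴⁺ < Sn⁴⁺ (same group, period 4 vs 5); Sn⁴⁺ < In³⁺ (both 46 e⁻, Z=50>49); In³⁺ < Cd²⁺ (both 46 e⁻, Z=49>48); Cd²⁺ < Ag⁺ (isoelectronic, higher Z=48 is smaller).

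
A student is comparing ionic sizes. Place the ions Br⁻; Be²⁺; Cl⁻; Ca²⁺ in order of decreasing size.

Br⁻ > Cl⁻ > Ca²⁺ > Be²⁺

Be²⁺ has 2 e⁻ (Z=4), Ca²⁺ has 18 e⁻ (Z=20), Cl⁻ has 18 e⁻ (Z=17), Br⁻ has 36 e⁻ (Z=35). Be²⁺ < Ca²⁺ (same group, period 2 vs 4); Ca²⁺ < Cl⁻ (both 18 e⁻, Z=20>17); Cl⁻ < Br⁻ (same group, 1 shell fewer).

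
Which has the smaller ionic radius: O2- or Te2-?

These ions sit in one column with identical charge. Each step down the periodic table adds a principal shell, increasing the radius.

O2-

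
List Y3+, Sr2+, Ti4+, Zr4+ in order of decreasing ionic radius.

Work out protons and electrons: Ti4+: 18 e⁻, Z=22, Zr4+: 36 e⁻, Z=40, Y3+: 36 e⁻, Z=39, Sr2+: 36 e⁻, Z=38. Ti4+ < Zr4+ (same group, 1 shell fewer); Zr4+ < Y3+ (both 36 e⁻, Z=40>39); Y3+ < Sr2+ (isoelectronic, higher Z=39 is smaller).

Sr2+ > Y3+ > Zr4+ > Ti4+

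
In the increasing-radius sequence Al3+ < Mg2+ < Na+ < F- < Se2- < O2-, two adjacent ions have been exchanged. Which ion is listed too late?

O2-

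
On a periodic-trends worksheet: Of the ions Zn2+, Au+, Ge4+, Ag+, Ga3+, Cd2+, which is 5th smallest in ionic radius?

Ag+

Ge4+ has 28 e⁻ (Z=32), Ga3+ has 28 e⁻ (Z=31), Zn2+ has 28 e⁻ (Z=30), Cd2+ has 46 e⁻ (Z=48), Ag+ has 46 e⁻ (Z=47), Au+ has 78 e⁻ (Z=79). Ge4+ < Ga3+ (both 28 e⁻, Z=32>31); Ga3+ < Zn2+ (isoelectronic, higher Z=31 is smaller); Zn2+ < Cd2+ (same group, 1 shell fewer); Cd2+ < Ag+ (both 46 e⁻, Z=48>47); Ag+ < Au+ (same group, 1 shell fewer).
So the order is Ge4+ < Ga3+ < Zn2+ < Cd2+ < Ag+ < Au+; the 5th-smallest ion is Ag+.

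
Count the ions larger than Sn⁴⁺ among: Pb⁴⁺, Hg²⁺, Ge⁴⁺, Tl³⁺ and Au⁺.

4

Tabulating Z and e⁻: Ge⁴⁺ has 28 e⁻ (Z=32), Sn⁴⁺ has 46 e⁻ (Z=50), Pb⁴⁺ has 78 e⁻ (Z=82), Tl³⁺ has 78 e⁻ (Z=81), Hg²⁺ has 78 e⁻ (Z=80), Au⁺ has 78 e⁻ (Z=79). Ge⁴⁺ < Sn⁴⁺ (same group, period 4 vs 5); Sn⁴⁺ < Pb⁴⁺ (same group, 1 shell fewer); Pb⁴⁺ < Tl³⁺ (both 78 e⁻, Z=82>81); Tl³⁺ < Hg²⁺ (both 78 e⁻, Z=81>80); Hg²⁺ < Au⁺ (both 78 e⁻, Z=80>79).
Overall: Ge⁴⁺ < Sn⁴⁺ < Pb⁴⁺ < Tl³⁺ < Hg²⁺ < Au⁺. Sn⁴⁺ has 1 below it and 4 above. So 4 are larger.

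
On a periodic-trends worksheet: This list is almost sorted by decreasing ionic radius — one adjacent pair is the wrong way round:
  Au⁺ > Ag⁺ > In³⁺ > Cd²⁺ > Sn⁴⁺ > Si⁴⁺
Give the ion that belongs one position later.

In³⁺

The pair In³⁺, Cd²⁺ is the wrong way round — In³⁺ and Cd²⁺ share 46 electrons; the higher nuclear charge on In (Z=49) contracts it more, so In³⁺ < Cd²⁺. All other adjacent pairs agree with periodic trends, so In³⁺ is the misplaced ion.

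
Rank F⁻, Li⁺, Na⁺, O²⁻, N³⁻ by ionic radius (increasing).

Li⁺ < Na⁺ < F⁻ < O²⁻ < N³⁻

Work out protons and electrons: Li⁺: 2 e⁻, Z=3, Na⁺: 10 e⁻, Z=11, F⁻: 10 e⁻, Z=9, O²⁻: 10 e⁻, Z=8, N³⁻: 10 e⁻, Z=7. Li⁺ < Na⁺ (same group, 1 shell fewer); Na⁺ < F⁻ (both 10 e⁻, Z=11>9); F⁻ < O²⁻ (both 10 e⁻, Z=9>8); O²⁻ < N³⁻ (isoelectronic, higher Z=8 is smaller).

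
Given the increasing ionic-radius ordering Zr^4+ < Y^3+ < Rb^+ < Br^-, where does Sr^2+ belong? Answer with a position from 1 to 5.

3

Each ion has 36 electrons. The ranking follows nuclear charge in reverse — greater Z gives a smaller radius. Zr^4+ (Z=40), Y^3+ (Z=39), Sr^2+ (Z=38), Rb^+ (Z=37), Br^- (Z=35).
Merged order: Zr^4+ < Y^3+ < Sr^2+ < Rb^+ < Br^- — Sr^2+ is number 3.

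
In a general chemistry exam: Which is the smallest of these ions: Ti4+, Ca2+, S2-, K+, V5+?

These species are isoelectronic with 18 electrons. The only difference is the number of protons: V5+ (Z=23), Ti4+ (Z=22), Ca2+ (Z=20), K+ (Z=19), S2- (Z=16). The strongest nuclear pull (V5+) gives the smallest ion.

V5+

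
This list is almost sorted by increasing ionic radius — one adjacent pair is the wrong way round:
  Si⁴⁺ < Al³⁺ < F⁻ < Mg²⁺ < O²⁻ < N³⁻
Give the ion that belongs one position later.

F⁻

Scanning neighbour by neighbour, only F⁻/Mg²⁺ violates a trend: they are isoelectronic (10 e⁻) and Mg has more protons than F (12 vs 9), making Mg²⁺ smaller. That makes F⁻ the one sitting a position early relative to where it belongs.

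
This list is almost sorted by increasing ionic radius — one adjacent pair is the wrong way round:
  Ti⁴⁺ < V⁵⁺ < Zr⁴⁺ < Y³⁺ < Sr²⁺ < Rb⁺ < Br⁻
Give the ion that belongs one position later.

Ti⁴⁺

Compare adjacent ions: they are isoelectronic (18 e⁻) and V has more protons than Ti (23 vs 22), making V⁵⁺ smaller — yet in this increasing list Ti⁴⁺ sits before V⁵⁺. Nothing else is reversed, so Ti⁴⁺ should move one place to the right.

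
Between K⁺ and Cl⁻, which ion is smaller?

K⁺

Isoelectronic series (18 e⁻ each). Size is set by nuclear charge: more protons means a smaller ion. K⁺ (Z=19), Cl⁻ (Z=17).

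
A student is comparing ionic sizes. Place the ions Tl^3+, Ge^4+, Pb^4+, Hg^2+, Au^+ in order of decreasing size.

Ge^4+ (Z=32, 28 e⁻), Pb^4+ (Z=82, 78 e⁻), Tl^3+ (Z=81, 78 e⁻), Hg^2+ (Z=80, 78 e⁻), Au^+ (Z=79, 78 e⁻). Ge^4+ < Pb^4+ (same group, period 4 vs 6); Pb^4+ < Tl^3+ (isoelectronic, higher Z=82 is smaller); Tl^3+ < Hg^2+ (isoelectronic, higher Z=81 is smaller); Hg^2+ < Au^+ (isoelectronic, higher Z=80 is smaller).

Au^+ > Hg^2+ > Tl^3+ > Pb^4+ > Ge^4+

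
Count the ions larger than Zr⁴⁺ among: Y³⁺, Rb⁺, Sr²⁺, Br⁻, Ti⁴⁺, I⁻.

5

Ti⁴⁺ has 18 e⁻ (Z=22), Zr⁴⁺ has 36 e⁻ (Z=40), Y³⁺ has 36 e⁻ (Z=39), Sr²⁺ has 36 e⁻ (Z=38), Rb⁺ has 36 e⁻ (Z=37), Br⁻ has 36 e⁻ (Z=35), I⁻ has 54 e⁻ (Z=53). Ti⁴⁺ < Zr⁴⁺ (same group, period 4 vs 5); Zr⁴⁺ < Y³⁺ (isoelectronic, higher Z=40 is smaller); Y³⁺ < Sr²⁺ (isoelectronic, higher Z=39 is smaller); Sr²⁺ < Rb⁺ (both 36 e⁻, Z=38>37); Rb⁺ < Br⁻ (isoelectronic, higher Z=37 is smaller); Br⁻ < I⁻ (same group, period 4 vs 5).
Placing each against Zr⁴⁺: smaller — Ti⁴⁺; larger — Y³⁺, Sr²⁺, Rb⁺, Br⁻, I⁻. Count: 5.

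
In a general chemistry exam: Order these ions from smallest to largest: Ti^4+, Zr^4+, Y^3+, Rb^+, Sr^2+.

Ti^4+ < Zr^4+ < Y^3+ < Sr^2+ < Rb^+

Electron counts and nuclear charges: Ti^4+: 18 e⁻, Z=22, Zr^4+: 36 e⁻, Z=40, Y^3+: 36 e⁻, Z=39, Sr^2+: 36 e⁻, Z=38, Rb^+: 36 e⁻, Z=37. Ti^4+ < Zr^4+ (same group, 1 shell fewer); Zr^4+ < Y^3+ (isoelectronic, higher Z=40 is smaller); Y^3+ < Sr^2+ (isoelectronic, higher Z=39 is smaller); Sr^2+ < Rb^+ (both 36 e⁻, Z=38>37).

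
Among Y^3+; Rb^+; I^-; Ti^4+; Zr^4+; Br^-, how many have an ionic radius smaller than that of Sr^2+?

First list Z and electron count for each: Ti^4+: 18 e⁻, Z=22, Zr^4+: 36 e⁻, Z=40, Y^3+: 36 e⁻, Z=39, Sr^2+: 36 e⁻, Z=38, Rb^+: 36 e⁻, Z=37, Br^-: 36 e⁻, Z=35, I^-: 54 e⁻, Z=53. Ti^4+ < Zr^4+ (same group, 1 shell fewer); Zr^4+ < Y^3+ (both 36 e⁻, Z=40>39); Y^3+ < Sr^2+ (both 36 e⁻, Z=39>38); Sr^2+ < Rb^+ (both 36 e⁻, Z=38>37); Rb^+ < Br^- (both 36 e⁻, Z=37>35); Br^- < I^- (same group, 1 shell fewer).
Relative to Sr^2+, the ions that are smaller are Ti^4+, Zr^4+, Y^3+. That's 3.

3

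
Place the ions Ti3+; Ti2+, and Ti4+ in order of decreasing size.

These are all Ti ions. Removing more electrons (higher positive charge) pulls the remaining electrons in closer, so Ti4+ is smallest and Ti2+ is largest.

Ti2+ > Ti3+ > Ti4+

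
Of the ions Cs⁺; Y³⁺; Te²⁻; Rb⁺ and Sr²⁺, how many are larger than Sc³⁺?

5

Sc³⁺ has 18 e⁻ (Z=21), Y³⁺ has 36 e⁻ (Z=39), Sr²⁺ has 36 e⁻ (Z=38), Rb⁺ has 36 e⁻ (Z=37), Cs⁺ has 54 e⁻ (Z=55), Te²⁻ has 54 e⁻ (Z=52). Sc³⁺ < Y³⁺ (same group, 1 shell fewer); Y³⁺ < Sr²⁺ (isoelectronic, higher Z=39 is smaller); Sr²⁺ < Rb⁺ (both 36 e⁻, Z=38>37); Rb⁺ < Cs⁺ (same group, 1 shell fewer); Cs⁺ < Te²⁻ (both 54 e⁻, Z=55>52).
Placing each against Sc³⁺: smaller — none; larger — Y³⁺, Sr²⁺, Rb⁺, Cs⁺, Te²⁻. Count: 5.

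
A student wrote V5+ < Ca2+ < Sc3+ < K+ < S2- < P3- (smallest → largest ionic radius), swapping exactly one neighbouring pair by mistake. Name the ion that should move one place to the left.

Sc3+

The pair Ca2+, Sc3+ is the wrong way round — they are isoelectronic (18 e⁻) and Sc has more protons than Ca (21 vs 20), making Sc3+ smaller. All other adjacent pairs agree with periodic trends, so Sc3+ is the misplaced ion.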